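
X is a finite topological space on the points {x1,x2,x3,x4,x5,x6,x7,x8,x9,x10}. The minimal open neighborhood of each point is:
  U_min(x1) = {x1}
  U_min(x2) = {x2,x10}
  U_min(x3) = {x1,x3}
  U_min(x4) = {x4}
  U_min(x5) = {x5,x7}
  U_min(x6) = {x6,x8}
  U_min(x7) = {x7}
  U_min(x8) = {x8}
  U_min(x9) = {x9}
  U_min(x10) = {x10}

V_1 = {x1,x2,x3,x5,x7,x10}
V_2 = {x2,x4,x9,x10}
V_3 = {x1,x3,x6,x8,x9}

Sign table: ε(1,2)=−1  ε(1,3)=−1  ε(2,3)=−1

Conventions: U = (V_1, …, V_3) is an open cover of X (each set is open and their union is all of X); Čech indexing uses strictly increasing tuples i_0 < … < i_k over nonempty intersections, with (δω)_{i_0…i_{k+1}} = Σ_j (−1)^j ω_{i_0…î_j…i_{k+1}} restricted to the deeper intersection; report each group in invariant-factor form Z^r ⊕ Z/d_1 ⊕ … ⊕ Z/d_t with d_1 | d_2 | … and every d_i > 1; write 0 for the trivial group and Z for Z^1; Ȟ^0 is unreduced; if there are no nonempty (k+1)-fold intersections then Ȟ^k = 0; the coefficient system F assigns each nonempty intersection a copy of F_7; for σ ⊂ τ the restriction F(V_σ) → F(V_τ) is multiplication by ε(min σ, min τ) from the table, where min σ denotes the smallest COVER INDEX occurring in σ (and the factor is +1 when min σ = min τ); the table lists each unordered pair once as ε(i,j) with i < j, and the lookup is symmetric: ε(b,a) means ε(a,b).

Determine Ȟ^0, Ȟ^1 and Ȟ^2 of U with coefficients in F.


nonempty overlaps:
  V12={x2,x10} V13={x1,x3} V23={x9}
C dims 3,3; δ0: rk_F7 3
degree 0: 3−3−0 = 0 → Ȟ^0 ≅ 0
degree 1: 3−0−3 = 0 → Ȟ^1 ≅ 0
degree 2: 0−0−0 = 0 → Ȟ^2 ≅ 0

Ȟ^0(U;F) ≅ 0, Ȟ^1(U;F) ≅ 0, Ȟ^2(U;F) ≅ 0


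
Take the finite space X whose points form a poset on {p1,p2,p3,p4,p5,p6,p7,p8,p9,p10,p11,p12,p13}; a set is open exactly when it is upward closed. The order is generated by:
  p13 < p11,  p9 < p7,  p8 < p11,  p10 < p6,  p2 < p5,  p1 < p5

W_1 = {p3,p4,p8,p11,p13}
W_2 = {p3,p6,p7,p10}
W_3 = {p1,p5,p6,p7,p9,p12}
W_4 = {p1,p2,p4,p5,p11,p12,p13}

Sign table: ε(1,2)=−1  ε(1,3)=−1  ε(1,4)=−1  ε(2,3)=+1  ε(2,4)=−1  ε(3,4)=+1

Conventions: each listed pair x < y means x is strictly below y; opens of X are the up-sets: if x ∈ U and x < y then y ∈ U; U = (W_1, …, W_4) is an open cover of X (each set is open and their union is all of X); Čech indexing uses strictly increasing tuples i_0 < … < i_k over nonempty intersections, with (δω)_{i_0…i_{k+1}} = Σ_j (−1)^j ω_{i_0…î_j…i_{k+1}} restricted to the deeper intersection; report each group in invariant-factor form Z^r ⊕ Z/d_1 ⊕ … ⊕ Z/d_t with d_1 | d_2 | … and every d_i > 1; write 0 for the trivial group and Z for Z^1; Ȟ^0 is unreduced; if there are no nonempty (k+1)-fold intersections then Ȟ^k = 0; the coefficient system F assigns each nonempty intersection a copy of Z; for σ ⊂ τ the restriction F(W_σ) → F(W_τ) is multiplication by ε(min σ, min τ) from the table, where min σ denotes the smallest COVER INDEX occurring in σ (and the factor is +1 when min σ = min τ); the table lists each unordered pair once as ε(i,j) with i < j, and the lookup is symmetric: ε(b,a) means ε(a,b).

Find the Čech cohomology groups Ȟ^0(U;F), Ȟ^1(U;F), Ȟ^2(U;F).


Ȟ^0 ≅ Z; Ȟ^1 ≅ Z; Ȟ^2 ≅ 0

intersection data:
  W12={p3} W14={p4,p11,p13} W23={p6,p7} W34={p1,p5,p12}
C dims 4,4; δ0: rk 3, SNF 1^3
Ȟ^0 = (4 − 3) − 0 = 1, so Ȟ^0 ≅ Z
Ȟ^1 = (4 − 0) − 3 = 1, so Ȟ^1 ≅ Z
Ȟ^2 = (0 − 0) − 0 = 0, so Ȟ^2 ≅ 0


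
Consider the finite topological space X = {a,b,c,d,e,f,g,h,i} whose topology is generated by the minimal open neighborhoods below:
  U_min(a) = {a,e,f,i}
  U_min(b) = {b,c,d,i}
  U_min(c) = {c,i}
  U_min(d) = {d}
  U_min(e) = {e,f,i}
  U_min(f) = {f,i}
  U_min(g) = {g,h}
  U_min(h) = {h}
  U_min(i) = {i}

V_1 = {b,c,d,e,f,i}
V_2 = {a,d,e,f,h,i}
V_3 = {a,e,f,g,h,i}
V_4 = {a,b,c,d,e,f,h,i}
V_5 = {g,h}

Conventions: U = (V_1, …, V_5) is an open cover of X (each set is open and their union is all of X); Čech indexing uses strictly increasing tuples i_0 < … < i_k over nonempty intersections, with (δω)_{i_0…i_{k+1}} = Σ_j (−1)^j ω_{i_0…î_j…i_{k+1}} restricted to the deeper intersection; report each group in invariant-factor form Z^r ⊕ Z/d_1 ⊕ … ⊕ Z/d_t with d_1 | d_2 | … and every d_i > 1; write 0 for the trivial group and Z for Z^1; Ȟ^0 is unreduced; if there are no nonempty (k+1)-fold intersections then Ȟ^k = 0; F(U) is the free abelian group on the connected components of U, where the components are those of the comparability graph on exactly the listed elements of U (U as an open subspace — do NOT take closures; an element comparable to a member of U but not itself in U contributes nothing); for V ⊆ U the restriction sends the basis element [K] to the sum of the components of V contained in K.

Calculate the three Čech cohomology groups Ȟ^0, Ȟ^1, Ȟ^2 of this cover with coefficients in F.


Ȟ^0 ≅ Z^2; Ȟ^1 ≅ 0; Ȟ^2 ≅ 0

intersection data:
  V12={d,e,f,i} V13={e,f,i} V14={b,c,d,e,f,i} V23={a,e,f,h,i} V24={a,d,e,f,h,i} V25={h} V34={a,e,f,h,i} V35={g,h} V45={h}
  V123={e,f,i} V124={d,e,f,i} V134={e,f,i} V234={a,e,f,h,i} V235={h} V245={h} V345={h}
  V1234={e,f,i} V2345={h}
components per intersection:
  V1: {b,c,d,e,f,i}
  V2: {a,e,f,i} {d} {h}
  V3: {a,e,f,i} {g,h}
  V4: {a,b,c,d,e,f,i} {h}
  V5: {g,h}
  V12: {d} {e,f,i}
  V13: {e,f,i}
  V14: {b,c,d,e,f,i}
  V23: {a,e,f,i} {h}
  V24: {a,e,f,i} {d} {h}
  V25: {h}
  V34: {a,e,f,i} {h}
  V35: {g,h}
  V45: {h}
  V123: {e,f,i}
  V124: {d} {e,f,i}
  V134: {e,f,i}
  V234: {a,e,f,i} {h}
  V235: {h}
  V245: {h}
  V345: {h}
  V1234: {e,f,i}
  V2345: {h}
C dims 9,14,9,2; δ0: rk 7, SNF 1^7; δ1: rk 7, SNF 1^7; δ2: rk 2, SNF 1^2
Ȟ^0 = (9 − 7) − 0 = 2, so Ȟ^0 ≅ Z^2
Ȟ^1 = (14 − 7) − 7 = 0, so Ȟ^1 ≅ 0
Ȟ^2 = (9 − 2) − 7 = 0, so Ȟ^2 ≅ 0


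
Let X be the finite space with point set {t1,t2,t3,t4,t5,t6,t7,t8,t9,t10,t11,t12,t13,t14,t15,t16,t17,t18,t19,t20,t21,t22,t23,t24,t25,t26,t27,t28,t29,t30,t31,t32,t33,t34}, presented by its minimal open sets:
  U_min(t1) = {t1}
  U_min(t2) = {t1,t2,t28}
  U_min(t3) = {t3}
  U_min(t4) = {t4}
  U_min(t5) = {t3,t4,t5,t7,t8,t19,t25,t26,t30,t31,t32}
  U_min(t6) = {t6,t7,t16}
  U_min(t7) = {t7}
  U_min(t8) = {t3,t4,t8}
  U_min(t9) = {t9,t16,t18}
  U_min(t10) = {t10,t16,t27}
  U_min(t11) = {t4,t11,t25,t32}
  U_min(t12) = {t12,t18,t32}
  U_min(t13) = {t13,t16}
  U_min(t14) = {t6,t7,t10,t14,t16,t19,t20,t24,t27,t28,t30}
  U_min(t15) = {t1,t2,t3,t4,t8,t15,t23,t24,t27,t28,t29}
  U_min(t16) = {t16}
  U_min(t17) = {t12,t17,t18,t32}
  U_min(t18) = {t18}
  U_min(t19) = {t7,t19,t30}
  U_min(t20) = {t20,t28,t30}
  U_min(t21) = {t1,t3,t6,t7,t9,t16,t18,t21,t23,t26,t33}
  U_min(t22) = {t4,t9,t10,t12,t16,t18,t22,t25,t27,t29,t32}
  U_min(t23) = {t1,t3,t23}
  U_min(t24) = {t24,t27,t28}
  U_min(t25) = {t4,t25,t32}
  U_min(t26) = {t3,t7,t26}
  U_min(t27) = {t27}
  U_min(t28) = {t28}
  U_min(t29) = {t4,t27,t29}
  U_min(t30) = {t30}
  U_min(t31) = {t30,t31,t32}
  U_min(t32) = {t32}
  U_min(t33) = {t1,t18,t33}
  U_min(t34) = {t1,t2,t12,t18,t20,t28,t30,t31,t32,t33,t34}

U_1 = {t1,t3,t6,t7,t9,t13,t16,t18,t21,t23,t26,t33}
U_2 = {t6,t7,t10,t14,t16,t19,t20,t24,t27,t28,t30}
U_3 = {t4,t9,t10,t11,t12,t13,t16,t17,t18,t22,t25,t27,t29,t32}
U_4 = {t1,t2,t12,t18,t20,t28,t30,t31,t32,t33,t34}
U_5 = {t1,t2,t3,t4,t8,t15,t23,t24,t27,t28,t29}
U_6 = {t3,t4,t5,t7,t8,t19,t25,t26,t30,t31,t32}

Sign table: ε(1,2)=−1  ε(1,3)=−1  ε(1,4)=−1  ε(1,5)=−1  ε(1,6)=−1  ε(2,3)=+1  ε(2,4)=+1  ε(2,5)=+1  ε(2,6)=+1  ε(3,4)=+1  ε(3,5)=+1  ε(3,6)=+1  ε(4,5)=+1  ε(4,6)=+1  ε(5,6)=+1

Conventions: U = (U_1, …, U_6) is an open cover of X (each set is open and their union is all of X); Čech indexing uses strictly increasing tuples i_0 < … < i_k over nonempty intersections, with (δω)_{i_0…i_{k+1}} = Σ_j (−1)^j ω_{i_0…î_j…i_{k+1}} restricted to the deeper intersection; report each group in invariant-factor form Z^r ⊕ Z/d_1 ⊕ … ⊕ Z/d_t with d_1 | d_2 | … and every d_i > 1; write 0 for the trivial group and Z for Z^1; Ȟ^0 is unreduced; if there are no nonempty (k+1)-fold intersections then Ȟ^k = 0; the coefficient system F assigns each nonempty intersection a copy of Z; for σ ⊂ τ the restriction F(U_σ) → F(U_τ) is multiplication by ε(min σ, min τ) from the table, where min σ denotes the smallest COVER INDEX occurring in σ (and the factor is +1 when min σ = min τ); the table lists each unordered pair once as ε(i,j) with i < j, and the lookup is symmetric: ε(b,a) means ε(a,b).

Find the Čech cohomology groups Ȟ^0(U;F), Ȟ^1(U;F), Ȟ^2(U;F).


Ȟ^0 = Z,  Ȟ^1 = 0,  Ȟ^2 = Z/2

cover nerve:
  U12={t6,t7,t16} U13={t9,t13,t16,t18} U14={t1,t18,t33} U15={t1,t3,t23} U16={t3,t7,t26} U23={t10,t16,t27} U24={t20,t28,t30} U25={t24,t27,t28} U26={t7,t19,t30} U34={t12,t18,t32} U35={t4,t27,t29} U36={t4,t25,t32} U45={t1,t2,t28} U46={t30,t31,t32} U56={t3,t4,t8}
  U123={t16} U126={t7} U134={t18} U145={t1} U156={t3} U235={t27} U245={t28} U246={t30} U346={t32} U356={t4}
C dims 6,15,10; δ0: rk 5, SNF 1^5; δ1: rk 10, SNF 1^9·2
Ȟ^0: (6−5)−0=1 ⇒ Z
Ȟ^1: (15−10)−5=0 ⇒ 0
Ȟ^2: (10−0)−10=0 plus torsion [2] ⇒ Z/2


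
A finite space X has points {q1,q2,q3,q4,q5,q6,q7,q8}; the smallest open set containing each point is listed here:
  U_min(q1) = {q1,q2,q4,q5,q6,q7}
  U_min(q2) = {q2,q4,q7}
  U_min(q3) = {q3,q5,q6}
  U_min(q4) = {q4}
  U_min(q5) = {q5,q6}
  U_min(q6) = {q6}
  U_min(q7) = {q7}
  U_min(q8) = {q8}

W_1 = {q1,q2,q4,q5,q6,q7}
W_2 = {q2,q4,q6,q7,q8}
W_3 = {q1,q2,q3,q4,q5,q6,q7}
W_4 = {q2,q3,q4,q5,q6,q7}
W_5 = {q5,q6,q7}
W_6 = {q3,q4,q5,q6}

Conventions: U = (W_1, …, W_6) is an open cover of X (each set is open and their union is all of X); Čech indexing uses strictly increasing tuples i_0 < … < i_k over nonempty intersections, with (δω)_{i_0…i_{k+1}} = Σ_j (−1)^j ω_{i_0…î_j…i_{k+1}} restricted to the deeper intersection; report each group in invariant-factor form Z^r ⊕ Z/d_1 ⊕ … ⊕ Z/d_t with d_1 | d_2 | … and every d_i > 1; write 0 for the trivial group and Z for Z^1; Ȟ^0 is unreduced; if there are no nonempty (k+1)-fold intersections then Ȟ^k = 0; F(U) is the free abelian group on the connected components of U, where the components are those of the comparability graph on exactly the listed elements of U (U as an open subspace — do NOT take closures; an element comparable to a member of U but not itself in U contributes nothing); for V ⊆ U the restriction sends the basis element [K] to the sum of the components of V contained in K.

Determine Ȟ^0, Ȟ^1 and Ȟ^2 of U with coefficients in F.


nonempty overlaps:
  W12={q2,q4,q6,q7} W13={q1,q2,q4,q5,q6,q7} W14={q2,q4,q5,q6,q7} W15={q5,q6,q7} W16={q4,q5,q6} W23={q2,q4,q6,q7} W24={q2,q4,q6,q7} W25={q6,q7} W26={q4,q6} W34={q2,q3,q4,q5,q6,q7} W35={q5,q6,q7} W36={q3,q4,q5,q6} W45={q5,q6,q7} W46={q3,q4,q5,q6} W56={q5,q6}
  W123={q2,q4,q6,q7} W124={q2,q4,q6,q7} W125={q6,q7} W126={q4,q6} W134={q2,q4,q5,q6,q7} W135={q5,q6,q7} W136={q4,q5,q6} W145={q5,q6,q7} W146={q4,q5,q6} W156={q5,q6} W234={q2,q4,q6,q7} W235={q6,q7} W236={q4,q6} W245={q6,q7} W246={q4,q6} W256={q6} W345={q5,q6,q7} W346={q3,q4,q5,q6} W356={q5,q6} W456={q5,q6}
  W1234={q2,q4,q6,q7} W1235={q6,q7} W1236={q4,q6} W1245={q6,q7} W1246={q4,q6} W1256={q6} W1345={q5,q6,q7} W1346={q4,q5,q6} W1356={q5,q6} W1456={q5,q6} W2345={q6,q7} W2346={q4,q6} W2356={q6} W2456={q6} W3456={q5,q6}
  W12345={q6,q7} W12346={q4,q6} W12356={q6} W12456={q6} W13456={q5,q6} W23456={q6}
  W123456={q6}
components per intersection:
  W1: {q1,q2,q4,q5,q6,q7}
  W2: {q2,q4,q7} {q6} {q8}
  W3: {q1,q2,q3,q4,q5,q6,q7}
  W4: {q2,q4,q7} {q3,q5,q6}
  W5: {q5,q6} {q7}
  W6: {q3,q5,q6} {q4}
  W12: {q2,q4,q7} {q6}
  W13: {q1,q2,q4,q5,q6,q7}
  W14: {q2,q4,q7} {q5,q6}
  W15: {q5,q6} {q7}
  W16: {q4} {q5,q6}
  W23: {q2,q4,q7} {q6}
  W24: {q2,q4,q7} {q6}
  W25: {q6} {q7}
  W26: {q4} {q6}
  W34: {q2,q4,q7} {q3,q5,q6}
  W35: {q5,q6} {q7}
  W36: {q3,q5,q6} {q4}
  W45: {q5,q6} {q7}
  W46: {q3,q5,q6} {q4}
  W56: {q5,q6}
  W123: {q2,q4,q7} {q6}
  W124: {q2,q4,q7} {q6}
  W125: {q6} {q7}
  W126: {q4} {q6}
  W134: {q2,q4,q7} {q5,q6}
  W135: {q5,q6} {q7}
  W136: {q4} {q5,q6}
  W145: {q5,q6} {q7}
  W146: {q4} {q5,q6}
  W156: {q5,q6}
  W234: {q2,q4,q7} {q6}
  W235: {q6} {q7}
  W236: {q4} {q6}
  W245: {q6} {q7}
  W246: {q4} {q6}
  W256: {q6}
  W345: {q5,q6} {q7}
  W346: {q3,q5,q6} {q4}
  W356: {q5,q6}
  W456: {q5,q6}
  W1234: {q2,q4,q7} {q6}
  W1235: {q6} {q7}
  W1236: {q4} {q6}
  W1245: {q6} {q7}
  W1246: {q4} {q6}
  W1256: {q6}
  W1345: {q5,q6} {q7}
  W1346: {q4} {q5,q6}
  W1356: {q5,q6}
  W1456: {q5,q6}
  W2345: {q6} {q7}
  W2346: {q4} {q6}
  W2356: {q6}
  W2456: {q6}
  W3456: {q5,q6}
  W12345: {q6} {q7}
  W12346: {q4} {q6}
  W12356: {q6}
  W12456: {q6}
  W13456: {q5,q6}
  W23456: {q6}
  W123456: {q6}
C dims 11,28,36,24; δ0: rk 9, SNF 1^9; δ1: rk 19, SNF 1^19; δ2: rk 17, SNF 1^17
degree 0: 11−9−0 = 2 → Ȟ^0 ≅ Z^2
degree 1: 28−19−9 = 0 → Ȟ^1 ≅ 0
degree 2: 36−17−19 = 0 → Ȟ^2 ≅ 0

Ȟ^0 = Z^2, Ȟ^1 = 0, Ȟ^2 = 0


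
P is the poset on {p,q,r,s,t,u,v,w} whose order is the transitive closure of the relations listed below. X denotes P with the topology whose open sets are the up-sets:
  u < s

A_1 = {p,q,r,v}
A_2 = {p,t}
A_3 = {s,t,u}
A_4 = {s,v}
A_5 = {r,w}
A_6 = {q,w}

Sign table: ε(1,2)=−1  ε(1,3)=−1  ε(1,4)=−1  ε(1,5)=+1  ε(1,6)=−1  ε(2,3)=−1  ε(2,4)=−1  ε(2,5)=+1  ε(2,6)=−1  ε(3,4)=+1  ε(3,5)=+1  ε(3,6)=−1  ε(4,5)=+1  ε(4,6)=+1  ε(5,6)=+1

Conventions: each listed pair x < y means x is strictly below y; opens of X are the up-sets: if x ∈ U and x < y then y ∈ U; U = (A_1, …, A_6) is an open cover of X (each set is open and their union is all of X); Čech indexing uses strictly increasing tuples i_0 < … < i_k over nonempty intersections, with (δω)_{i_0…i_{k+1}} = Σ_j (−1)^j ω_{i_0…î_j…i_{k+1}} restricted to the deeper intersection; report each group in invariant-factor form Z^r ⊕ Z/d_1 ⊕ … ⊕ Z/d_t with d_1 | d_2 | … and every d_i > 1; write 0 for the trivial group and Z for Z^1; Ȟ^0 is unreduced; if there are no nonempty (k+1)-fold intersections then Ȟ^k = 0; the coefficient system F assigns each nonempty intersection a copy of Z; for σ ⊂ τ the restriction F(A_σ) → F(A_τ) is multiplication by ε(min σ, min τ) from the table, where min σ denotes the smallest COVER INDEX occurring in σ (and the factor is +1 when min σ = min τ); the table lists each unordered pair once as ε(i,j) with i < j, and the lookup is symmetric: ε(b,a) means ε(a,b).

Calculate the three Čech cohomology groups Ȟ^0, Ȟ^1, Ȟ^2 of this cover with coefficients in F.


Ȟ^0 = 0, Ȟ^1 = Z ⊕ Z/2, Ȟ^2 = 0

nonempty overlaps:
  A12={p} A14={v} A15={r} A16={q} A23={t} A34={s} A56={w}
C dims 6,7; δ0: rk 6, SNF 1^5·2
degree 0: 6−6−0 = 0 → Ȟ^0 ≅ 0
degree 1: 7−0−6 = 1 plus torsion [2] → Ȟ^1 ≅ Z ⊕ Z/2
degree 2: 0−0−0 = 0 → Ȟ^2 ≅ 0


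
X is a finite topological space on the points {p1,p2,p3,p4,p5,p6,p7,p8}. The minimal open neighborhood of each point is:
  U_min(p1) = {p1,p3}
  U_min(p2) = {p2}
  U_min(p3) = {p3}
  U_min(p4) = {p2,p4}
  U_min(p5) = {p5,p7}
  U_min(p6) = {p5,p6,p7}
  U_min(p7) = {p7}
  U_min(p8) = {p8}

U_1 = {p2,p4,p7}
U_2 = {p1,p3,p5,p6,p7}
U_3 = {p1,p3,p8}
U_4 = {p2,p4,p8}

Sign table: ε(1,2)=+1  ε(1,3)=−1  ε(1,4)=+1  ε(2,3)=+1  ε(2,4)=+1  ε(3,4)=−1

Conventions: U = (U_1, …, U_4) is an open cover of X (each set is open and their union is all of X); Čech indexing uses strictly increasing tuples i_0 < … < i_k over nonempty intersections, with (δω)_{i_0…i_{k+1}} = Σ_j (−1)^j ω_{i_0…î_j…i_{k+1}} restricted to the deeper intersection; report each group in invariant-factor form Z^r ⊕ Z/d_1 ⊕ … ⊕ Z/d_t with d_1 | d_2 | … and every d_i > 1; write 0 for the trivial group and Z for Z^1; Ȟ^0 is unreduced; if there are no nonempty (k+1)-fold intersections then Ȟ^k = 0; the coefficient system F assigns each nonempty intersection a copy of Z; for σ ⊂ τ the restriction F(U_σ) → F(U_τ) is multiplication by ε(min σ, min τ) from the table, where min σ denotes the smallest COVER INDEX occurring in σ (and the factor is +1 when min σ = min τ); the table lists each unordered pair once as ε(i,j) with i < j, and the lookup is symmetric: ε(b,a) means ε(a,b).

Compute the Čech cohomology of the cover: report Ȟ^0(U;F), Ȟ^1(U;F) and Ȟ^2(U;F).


nonempty overlaps:
  U12={p7} U14={p2,p4} U23={p1,p3} U34={p8}
C dims 4,4; δ0: rk 4, SNF 1^3·2
degree 0: 4−4−0 = 0 → Ȟ^0 ≅ 0
degree 1: 4−0−4 = 0 plus torsion [2] → Ȟ^1 ≅ Z/2
degree 2: 0−0−0 = 0 → Ȟ^2 ≅ 0

Ȟ^0 ≅ 0, Ȟ^1 ≅ Z/2 and Ȟ^2 ≅ 0


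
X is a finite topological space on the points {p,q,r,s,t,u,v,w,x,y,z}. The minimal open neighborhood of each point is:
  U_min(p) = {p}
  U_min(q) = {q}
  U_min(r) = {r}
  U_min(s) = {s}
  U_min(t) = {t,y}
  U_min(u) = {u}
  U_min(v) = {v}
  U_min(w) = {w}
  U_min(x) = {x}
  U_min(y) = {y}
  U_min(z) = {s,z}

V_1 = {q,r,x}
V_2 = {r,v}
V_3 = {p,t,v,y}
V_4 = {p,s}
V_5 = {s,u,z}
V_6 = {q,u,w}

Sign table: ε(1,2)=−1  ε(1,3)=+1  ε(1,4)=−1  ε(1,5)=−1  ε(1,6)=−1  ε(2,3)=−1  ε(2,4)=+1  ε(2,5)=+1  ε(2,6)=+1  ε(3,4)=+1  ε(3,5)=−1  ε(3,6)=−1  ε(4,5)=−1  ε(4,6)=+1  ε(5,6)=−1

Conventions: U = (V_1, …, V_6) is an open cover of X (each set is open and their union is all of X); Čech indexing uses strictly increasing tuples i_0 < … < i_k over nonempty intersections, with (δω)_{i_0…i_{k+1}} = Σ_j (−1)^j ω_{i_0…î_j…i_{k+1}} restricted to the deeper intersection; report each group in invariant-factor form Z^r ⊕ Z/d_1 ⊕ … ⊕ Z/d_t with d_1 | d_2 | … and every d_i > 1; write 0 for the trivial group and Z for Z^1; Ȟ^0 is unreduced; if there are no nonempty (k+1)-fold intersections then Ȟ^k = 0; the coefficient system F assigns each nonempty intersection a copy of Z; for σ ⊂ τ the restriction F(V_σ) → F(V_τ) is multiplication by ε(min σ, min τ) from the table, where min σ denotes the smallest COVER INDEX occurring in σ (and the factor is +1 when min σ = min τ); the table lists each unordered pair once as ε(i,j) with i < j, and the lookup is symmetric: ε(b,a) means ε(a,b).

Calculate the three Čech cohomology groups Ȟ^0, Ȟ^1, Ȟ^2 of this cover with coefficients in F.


Ȟ^0 = 0; Ȟ^1 = Z/2; Ȟ^2 = 0

intersection data:
  V12={r} V16={q} V23={v} V34={p} V45={s} V56={u}
C dims 6,6; δ0: rk 6, SNF 1^5·2
Ȟ^0 = (6 − 6) − 0 = 0, so Ȟ^0 ≅ 0
Ȟ^1 = (6 − 0) − 6 = 0 plus torsion [2], so Ȟ^1 ≅ Z/2
Ȟ^2 = (0 − 0) − 0 = 0, so Ȟ^2 ≅ 0


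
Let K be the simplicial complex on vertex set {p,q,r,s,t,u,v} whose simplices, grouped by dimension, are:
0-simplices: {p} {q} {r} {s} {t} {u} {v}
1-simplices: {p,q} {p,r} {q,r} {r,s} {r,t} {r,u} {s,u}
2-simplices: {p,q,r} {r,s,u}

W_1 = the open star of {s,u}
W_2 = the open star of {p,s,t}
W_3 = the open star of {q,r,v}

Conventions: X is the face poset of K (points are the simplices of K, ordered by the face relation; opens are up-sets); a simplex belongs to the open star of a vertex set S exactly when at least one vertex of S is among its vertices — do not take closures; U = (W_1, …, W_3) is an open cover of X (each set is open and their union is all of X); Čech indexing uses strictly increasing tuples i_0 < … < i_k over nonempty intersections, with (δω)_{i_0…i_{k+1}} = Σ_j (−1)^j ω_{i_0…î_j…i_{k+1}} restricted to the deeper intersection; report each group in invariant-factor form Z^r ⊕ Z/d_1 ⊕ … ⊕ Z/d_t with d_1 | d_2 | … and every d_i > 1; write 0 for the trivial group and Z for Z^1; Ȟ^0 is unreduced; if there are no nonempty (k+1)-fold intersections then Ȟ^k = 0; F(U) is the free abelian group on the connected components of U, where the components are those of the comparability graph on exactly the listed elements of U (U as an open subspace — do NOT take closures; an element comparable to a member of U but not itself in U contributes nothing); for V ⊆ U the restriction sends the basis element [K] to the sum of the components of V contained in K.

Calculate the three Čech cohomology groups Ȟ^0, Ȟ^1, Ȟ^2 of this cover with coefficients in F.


Ȟ^0 = Z^2,  Ȟ^1 = 0,  Ȟ^2 = 0

nonempty overlaps:
  W1={{s},{u},{r,s},{r,u},{s,u},{r,s,u}} W2={{p},{s},{t},{p,q},{p,r},{r,s},{r,t},{s,u},{p,q,r},{r,s,u}} W3={{q},{r},{v},{p,q},{p,r},{q,r},{r,s},{r,t},{r,u},{p,q,r},{r,s,u}}
  W12={{s},{r,s},{s,u},{r,s,u}} W13={{r,s},{r,u},{r,s,u}} W23={{p,q},{p,r},{r,s},{r,t},{p,q,r},{r,s,u}}
  W123={{r,s},{r,s,u}}
components per intersection:
  W1: {{s},{u},{r,s},{r,u},{s,u},{r,s,u}}
  W2: {{p},{p,q},{p,r},{p,q,r}} {{s},{r,s},{s,u},{r,s,u}} {{t},{r,t}}
  W3: {{q},{r},{p,q},{p,r},{q,r},{r,s},{r,t},{r,u},{p,q,r},{r,s,u}} {{v}}
  W12: {{s},{r,s},{s,u},{r,s,u}}
  W13: {{r,s},{r,u},{r,s,u}}
  W23: {{p,q},{p,r},{p,q,r}} {{r,s},{r,s,u}} {{r,t}}
  W123: {{r,s},{r,s,u}}
C dims 6,5,1; δ0: rk 4, SNF 1^4; δ1: rk 1, SNF 1^1
degree 0: 6−4−0 = 2 → Ȟ^0 ≅ Z^2
degree 1: 5−1−4 = 0 → Ȟ^1 ≅ 0
degree 2: 1−0−1 = 0 → Ȟ^2 ≅ 0


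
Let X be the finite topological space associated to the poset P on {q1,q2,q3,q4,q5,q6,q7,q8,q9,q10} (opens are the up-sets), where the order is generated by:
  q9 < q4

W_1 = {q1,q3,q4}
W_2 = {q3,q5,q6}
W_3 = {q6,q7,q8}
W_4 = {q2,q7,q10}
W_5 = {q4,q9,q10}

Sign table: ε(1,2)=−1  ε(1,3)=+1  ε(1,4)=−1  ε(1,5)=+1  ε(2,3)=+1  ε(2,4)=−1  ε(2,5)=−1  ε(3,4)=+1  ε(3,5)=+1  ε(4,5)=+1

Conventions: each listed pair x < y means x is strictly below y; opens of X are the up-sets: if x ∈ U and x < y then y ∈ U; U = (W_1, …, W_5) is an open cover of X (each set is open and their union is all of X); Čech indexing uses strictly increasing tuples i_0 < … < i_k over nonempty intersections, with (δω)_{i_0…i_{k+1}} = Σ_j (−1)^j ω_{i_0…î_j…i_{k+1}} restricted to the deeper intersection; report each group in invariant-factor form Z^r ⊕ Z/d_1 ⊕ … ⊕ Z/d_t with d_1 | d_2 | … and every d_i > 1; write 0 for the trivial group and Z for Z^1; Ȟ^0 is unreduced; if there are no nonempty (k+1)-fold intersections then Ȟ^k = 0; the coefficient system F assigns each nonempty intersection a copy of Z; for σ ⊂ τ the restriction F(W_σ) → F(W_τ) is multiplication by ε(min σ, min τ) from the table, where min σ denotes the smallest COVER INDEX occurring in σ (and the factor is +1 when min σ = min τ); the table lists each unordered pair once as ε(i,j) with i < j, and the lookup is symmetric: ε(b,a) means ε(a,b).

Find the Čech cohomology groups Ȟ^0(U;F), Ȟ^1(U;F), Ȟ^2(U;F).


Ȟ^0(U;F) ≅ 0, Ȟ^1(U;F) ≅ Z/2, Ȟ^2(U;F) ≅ 0

nerve of the cover:
  W12={q3} W15={q4} W23={q6} W34={q7} W45={q10}
C dims 5,5; δ0: rk 5, SNF 1^4·2
Ȟ^0 = (5 − 5) − 0 = 0, so Ȟ^0 ≅ 0
Ȟ^1 = (5 − 0) − 5 = 0 plus torsion [2], so Ȟ^1 ≅ Z/2
Ȟ^2 = (0 − 0) − 0 = 0, so Ȟ^2 ≅ 0


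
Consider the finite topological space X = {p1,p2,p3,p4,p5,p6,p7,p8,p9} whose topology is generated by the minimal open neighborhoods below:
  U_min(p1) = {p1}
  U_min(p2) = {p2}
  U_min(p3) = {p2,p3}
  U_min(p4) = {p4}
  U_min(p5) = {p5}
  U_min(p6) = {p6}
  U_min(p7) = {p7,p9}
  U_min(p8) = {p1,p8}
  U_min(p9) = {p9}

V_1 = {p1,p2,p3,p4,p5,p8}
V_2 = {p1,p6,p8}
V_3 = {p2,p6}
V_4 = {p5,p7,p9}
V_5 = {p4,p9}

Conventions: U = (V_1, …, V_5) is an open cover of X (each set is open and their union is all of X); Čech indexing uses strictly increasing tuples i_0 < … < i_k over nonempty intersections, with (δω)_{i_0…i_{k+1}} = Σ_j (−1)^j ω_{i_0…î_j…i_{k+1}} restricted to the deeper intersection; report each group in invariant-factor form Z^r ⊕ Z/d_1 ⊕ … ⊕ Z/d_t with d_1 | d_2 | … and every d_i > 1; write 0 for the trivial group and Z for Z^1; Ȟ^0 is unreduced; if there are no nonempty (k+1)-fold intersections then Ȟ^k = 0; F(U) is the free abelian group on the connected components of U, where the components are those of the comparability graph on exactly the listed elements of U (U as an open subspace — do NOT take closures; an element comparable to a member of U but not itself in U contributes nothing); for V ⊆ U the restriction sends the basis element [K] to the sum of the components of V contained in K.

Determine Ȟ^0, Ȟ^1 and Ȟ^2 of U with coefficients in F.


nonempty intersections:
  V12={p1,p8} V13={p2} V14={p5} V15={p4} V23={p6} V45={p9}
components per intersection:
  V1: {p1,p8} {p2,p3} {p4} {p5}
  V2: {p1,p8} {p6}
  V3: {p2} {p6}
  V4: {p5} {p7,p9}
  V5: {p4} {p9}
  V12: {p1,p8}
  V13: {p2}
  V14: {p5}
  V15: {p4}
  V23: {p6}
  V45: {p9}
C dims 12,6; δ0: rk 6, SNF 1^6
Ȟ^0: (12−6)−0=6 ⇒ Z^6
Ȟ^1: (6−0)−6=0 ⇒ 0
Ȟ^2: (0−0)−0=0 ⇒ 0

Ȟ^0 ≅ Z^6, Ȟ^1 ≅ 0 and Ȟ^2 ≅ 0


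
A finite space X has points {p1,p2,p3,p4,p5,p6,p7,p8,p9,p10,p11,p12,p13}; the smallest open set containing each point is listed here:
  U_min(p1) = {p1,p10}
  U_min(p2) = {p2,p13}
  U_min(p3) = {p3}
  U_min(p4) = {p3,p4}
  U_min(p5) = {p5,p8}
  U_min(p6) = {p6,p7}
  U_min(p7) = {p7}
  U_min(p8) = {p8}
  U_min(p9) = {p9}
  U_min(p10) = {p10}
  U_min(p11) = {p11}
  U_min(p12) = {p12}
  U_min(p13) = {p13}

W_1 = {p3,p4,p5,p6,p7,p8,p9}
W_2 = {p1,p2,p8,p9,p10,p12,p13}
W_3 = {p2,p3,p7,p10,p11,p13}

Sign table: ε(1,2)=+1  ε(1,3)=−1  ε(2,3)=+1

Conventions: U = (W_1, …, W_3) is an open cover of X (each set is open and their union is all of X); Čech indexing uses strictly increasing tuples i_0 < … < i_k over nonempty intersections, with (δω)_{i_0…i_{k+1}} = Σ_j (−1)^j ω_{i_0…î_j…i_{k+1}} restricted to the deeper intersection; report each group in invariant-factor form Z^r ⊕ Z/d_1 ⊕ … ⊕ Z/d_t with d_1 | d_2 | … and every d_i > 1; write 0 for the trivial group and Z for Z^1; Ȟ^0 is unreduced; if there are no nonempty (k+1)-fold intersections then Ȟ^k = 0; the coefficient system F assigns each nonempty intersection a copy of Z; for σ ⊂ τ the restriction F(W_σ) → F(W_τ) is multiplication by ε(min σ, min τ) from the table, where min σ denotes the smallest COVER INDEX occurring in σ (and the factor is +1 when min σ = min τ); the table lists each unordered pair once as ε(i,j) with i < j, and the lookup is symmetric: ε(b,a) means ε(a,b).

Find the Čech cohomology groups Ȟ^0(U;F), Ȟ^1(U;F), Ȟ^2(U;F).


Ȟ^0 ≅ 0; Ȟ^1 ≅ Z/2; Ȟ^2 ≅ 0

nerve of the cover:
  W12={p8,p9} W13={p3,p7} W23={p2,p10,p13}
C dims 3,3; δ0: rk 3, SNF 1^2·2
Ȟ^0 = (3 − 3) − 0 = 0, so Ȟ^0 ≅ 0
Ȟ^1 = (3 − 0) − 3 = 0 plus torsion [2], so Ȟ^1 ≅ Z/2
Ȟ^2 = (0 − 0) − 0 = 0, so Ȟ^2 ≅ 0


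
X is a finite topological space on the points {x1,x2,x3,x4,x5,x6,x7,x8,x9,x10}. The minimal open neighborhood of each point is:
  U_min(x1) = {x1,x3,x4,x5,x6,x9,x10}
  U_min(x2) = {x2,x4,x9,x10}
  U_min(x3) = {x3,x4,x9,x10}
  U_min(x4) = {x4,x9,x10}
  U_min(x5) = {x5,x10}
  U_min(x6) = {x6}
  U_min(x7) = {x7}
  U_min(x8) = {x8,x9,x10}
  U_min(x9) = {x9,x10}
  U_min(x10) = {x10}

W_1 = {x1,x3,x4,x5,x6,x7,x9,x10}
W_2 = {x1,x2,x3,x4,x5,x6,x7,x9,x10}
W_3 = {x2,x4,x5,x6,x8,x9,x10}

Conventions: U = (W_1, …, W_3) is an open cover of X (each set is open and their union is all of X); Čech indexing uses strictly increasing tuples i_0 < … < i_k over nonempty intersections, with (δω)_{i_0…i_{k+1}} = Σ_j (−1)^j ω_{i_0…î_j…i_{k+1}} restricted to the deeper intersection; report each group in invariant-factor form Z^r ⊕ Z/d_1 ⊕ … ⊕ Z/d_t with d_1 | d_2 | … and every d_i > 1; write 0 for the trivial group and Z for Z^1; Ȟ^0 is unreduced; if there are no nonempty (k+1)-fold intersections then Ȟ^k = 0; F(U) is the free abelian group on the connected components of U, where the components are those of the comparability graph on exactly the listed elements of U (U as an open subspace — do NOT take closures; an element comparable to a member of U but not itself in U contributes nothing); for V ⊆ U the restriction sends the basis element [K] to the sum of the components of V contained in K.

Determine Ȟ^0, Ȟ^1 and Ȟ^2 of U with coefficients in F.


nerve simplices:
  W12={x1,x3,x4,x5,x6,x7,x9,x10} W13={x4,x5,x6,x9,x10} W23={x2,x4,x5,x6,x9,x10}
  W123={x4,x5,x6,x9,x10}
components per intersection:
  W1: {x1,x3,x4,x5,x6,x9,x10} {x7}
  W2: {x1,x2,x3,x4,x5,x6,x9,x10} {x7}
  W3: {x2,x4,x5,x8,x9,x10} {x6}
  W12: {x1,x3,x4,x5,x6,x9,x10} {x7}
  W13: {x4,x5,x9,x10} {x6}
  W23: {x2,x4,x5,x9,x10} {x6}
  W123: {x4,x5,x9,x10} {x6}
C dims 6,6,2; δ0: rk 4, SNF 1^4; δ1: rk 2, SNF 1^2
degree 0: 6−4−0 = 2 → Ȟ^0 ≅ Z^2
degree 1: 6−2−4 = 0 → Ȟ^1 ≅ 0
degree 2: 2−0−2 = 0 → Ȟ^2 ≅ 0

Ȟ^0 = Z^2, Ȟ^1 = 0 and Ȟ^2 = 0


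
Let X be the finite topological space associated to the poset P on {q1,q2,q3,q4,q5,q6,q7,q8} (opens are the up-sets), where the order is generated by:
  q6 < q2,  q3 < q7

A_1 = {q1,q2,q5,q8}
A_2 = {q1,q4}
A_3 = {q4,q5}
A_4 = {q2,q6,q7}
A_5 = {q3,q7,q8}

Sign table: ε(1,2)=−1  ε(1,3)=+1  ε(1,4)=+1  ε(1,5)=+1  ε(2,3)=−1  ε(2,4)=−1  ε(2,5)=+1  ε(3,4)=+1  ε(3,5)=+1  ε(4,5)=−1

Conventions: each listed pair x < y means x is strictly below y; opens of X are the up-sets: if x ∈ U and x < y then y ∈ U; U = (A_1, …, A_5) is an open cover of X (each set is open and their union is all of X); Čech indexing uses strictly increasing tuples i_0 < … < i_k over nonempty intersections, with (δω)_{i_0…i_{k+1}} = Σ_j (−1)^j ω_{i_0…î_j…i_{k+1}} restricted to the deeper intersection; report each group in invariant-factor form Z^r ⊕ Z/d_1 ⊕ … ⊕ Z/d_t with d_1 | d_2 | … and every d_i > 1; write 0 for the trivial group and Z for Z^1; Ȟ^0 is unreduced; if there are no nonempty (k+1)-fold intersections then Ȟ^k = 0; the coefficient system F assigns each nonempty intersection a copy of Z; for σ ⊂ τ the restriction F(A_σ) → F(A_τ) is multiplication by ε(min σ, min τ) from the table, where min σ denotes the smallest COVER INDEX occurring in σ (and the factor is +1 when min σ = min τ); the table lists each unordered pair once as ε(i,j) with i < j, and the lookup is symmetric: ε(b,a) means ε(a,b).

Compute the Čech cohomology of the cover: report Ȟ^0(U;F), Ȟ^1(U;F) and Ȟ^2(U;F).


Ȟ^0 ≅ 0; Ȟ^1 ≅ Z ⊕ Z/2; Ȟ^2 ≅ 0

nonempty overlaps:
  A12={q1} A13={q5} A14={q2} A15={q8} A23={q4} A45={q7}
C dims 5,6; δ0: rk 5, SNF 1^4·2
degree 0: 5−5−0 = 0 → Ȟ^0 ≅ 0
degree 1: 6−0−5 = 1 plus torsion [2] → Ȟ^1 ≅ Z ⊕ Z/2
degree 2: 0−0−0 = 0 → Ȟ^2 ≅ 0


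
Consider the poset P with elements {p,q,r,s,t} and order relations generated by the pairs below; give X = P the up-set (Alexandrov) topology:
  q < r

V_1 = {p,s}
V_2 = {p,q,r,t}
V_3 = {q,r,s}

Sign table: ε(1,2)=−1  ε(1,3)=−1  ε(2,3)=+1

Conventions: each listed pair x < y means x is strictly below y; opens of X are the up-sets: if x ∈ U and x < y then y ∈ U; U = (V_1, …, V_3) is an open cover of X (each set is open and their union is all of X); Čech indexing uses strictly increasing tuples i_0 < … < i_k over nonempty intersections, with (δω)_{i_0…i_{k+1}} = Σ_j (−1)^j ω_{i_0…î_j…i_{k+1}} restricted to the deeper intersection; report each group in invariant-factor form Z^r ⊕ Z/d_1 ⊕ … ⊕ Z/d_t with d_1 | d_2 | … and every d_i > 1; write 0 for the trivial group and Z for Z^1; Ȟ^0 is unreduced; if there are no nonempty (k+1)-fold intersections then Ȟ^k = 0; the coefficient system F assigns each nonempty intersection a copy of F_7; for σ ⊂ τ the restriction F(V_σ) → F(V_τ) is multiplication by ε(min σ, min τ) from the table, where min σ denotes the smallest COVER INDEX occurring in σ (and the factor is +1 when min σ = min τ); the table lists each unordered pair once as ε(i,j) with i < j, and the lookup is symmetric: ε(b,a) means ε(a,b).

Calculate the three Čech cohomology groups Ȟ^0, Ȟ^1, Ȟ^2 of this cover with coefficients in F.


Ȟ^0 ≅ Z/7, Ȟ^1 ≅ Z/7 and Ȟ^2 ≅ 0

cover nerve:
  V12={p} V13={s} V23={q,r}
C dims 3,3; δ0: rk_F7 2
Ȟ^0: (3−2)−0=1 ⇒ Z/7
Ȟ^1: (3−0)−2=1 ⇒ Z/7
Ȟ^2: (0−0)−0=0 ⇒ 0


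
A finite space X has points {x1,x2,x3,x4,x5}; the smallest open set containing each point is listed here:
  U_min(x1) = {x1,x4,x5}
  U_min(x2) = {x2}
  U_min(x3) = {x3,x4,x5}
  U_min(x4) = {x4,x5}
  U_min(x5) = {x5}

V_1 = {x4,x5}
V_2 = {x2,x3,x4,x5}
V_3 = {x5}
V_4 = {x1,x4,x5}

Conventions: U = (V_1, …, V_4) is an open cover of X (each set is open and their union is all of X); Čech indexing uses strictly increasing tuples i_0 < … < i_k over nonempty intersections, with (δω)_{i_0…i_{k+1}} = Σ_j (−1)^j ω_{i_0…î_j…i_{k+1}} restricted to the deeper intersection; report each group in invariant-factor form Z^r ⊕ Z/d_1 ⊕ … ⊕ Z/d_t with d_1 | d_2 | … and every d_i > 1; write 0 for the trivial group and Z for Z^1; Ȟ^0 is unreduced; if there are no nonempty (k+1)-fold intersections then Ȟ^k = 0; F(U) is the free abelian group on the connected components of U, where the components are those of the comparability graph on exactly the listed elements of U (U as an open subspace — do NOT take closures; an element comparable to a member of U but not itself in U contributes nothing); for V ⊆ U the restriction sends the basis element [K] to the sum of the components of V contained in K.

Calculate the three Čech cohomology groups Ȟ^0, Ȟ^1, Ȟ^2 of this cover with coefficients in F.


nonempty intersections:
  V12={x4,x5} V13={x5} V14={x4,x5} V23={x5} V24={x4,x5} V34={x5}
  V123={x5} V124={x4,x5} V134={x5} V234={x5}
  V1234={x5}
components per intersection:
  V1: {x4,x5}
  V2: {x2} {x3,x4,x5}
  V3: {x5}
  V4: {x1,x4,x5}
  V12: {x4,x5}
  V13: {x5}
  V14: {x4,x5}
  V23: {x5}
  V24: {x4,x5}
  V34: {x5}
  V123: {x5}
  V124: {x4,x5}
  V134: {x5}
  V234: {x5}
  V1234: {x5}
C dims 5,6,4,1; δ0: rk 3, SNF 1^3; δ1: rk 3, SNF 1^3; δ2: rk 1, SNF 1^1
Ȟ^0: (5−3)−0=2 ⇒ Z^2
Ȟ^1: (6−3)−3=0 ⇒ 0
Ȟ^2: (4−1)−3=0 ⇒ 0

Ȟ^0 ≅ Z^2, Ȟ^1 ≅ 0 and Ȟ^2 ≅ 0


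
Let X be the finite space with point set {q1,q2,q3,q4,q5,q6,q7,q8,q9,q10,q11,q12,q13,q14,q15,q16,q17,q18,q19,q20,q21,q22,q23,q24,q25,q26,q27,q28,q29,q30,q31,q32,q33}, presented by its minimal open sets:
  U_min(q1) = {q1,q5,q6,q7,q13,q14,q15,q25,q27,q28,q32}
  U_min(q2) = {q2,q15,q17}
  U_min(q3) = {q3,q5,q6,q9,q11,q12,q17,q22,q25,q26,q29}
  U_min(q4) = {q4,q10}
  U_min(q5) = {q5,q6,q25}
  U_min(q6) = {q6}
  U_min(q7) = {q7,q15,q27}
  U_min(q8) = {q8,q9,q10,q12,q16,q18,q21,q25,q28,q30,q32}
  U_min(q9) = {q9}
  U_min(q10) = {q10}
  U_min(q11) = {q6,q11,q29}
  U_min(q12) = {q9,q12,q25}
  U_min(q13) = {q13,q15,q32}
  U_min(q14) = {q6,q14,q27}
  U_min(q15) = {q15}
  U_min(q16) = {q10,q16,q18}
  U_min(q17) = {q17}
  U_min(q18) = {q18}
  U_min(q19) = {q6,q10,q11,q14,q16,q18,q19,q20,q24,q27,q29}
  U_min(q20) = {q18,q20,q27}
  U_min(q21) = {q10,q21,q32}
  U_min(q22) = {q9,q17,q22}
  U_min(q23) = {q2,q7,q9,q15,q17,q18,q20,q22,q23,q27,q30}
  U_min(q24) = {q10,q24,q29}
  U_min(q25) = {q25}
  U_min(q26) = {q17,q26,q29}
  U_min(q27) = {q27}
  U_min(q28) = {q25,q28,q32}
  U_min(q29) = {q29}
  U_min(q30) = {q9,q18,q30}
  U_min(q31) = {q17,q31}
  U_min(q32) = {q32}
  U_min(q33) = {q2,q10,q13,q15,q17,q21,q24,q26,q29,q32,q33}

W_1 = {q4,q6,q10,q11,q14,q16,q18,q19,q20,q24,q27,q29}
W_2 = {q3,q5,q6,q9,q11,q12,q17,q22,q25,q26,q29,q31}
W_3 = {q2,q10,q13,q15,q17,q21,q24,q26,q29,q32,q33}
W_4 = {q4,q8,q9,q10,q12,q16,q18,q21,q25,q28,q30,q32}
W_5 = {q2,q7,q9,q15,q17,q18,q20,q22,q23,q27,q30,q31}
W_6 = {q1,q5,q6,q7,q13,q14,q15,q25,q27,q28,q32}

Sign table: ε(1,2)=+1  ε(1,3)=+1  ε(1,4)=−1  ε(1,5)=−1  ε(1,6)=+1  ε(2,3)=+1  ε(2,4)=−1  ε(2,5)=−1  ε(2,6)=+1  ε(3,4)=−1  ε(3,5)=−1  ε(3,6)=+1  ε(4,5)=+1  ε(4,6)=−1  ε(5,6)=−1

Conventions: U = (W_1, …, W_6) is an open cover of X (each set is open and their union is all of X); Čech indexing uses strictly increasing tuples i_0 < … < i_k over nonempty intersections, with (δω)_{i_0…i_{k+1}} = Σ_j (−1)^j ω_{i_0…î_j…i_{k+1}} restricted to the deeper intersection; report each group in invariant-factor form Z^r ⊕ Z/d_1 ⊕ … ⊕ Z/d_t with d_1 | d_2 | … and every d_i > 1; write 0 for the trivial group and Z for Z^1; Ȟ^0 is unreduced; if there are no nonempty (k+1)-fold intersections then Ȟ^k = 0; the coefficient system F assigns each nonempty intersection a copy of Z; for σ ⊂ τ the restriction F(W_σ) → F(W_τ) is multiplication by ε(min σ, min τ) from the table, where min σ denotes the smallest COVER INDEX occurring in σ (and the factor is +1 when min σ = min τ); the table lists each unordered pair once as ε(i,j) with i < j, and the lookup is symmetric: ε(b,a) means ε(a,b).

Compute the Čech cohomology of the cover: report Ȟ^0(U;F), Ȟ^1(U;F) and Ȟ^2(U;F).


Ȟ^0 ≅ Z; Ȟ^1 ≅ 0; Ȟ^2 ≅ Z/2

nerve of the cover:
  W12={q6,q11,q29} W13={q10,q24,q29} W14={q4,q10,q16,q18} W15={q18,q20,q27} W16={q6,q14,q27} W23={q17,q26,q29} W24={q9,q12,q25} W25={q9,q17,q22,q31} W26={q5,q6,q25} W34={q10,q21,q32} W35={q2,q15,q17} W36={q13,q15,q32} W45={q9,q18,q30} W46={q25,q28,q32} W56={q7,q15,q27}
  W123={q29} W126={q6} W134={q10} W145={q18} W156={q27} W235={q17} W245={q9} W246={q25} W346={q32} W356={q15}
C dims 6,15,10; δ0: rk 5, SNF 1^5; δ1: rk 10, SNF 1^9·2
Ȟ^0 = (6 − 5) − 0 = 1, so Ȟ^0 ≅ Z
Ȟ^1 = (15 − 10) − 5 = 0, so Ȟ^1 ≅ 0
Ȟ^2 = (10 − 0) − 10 = 0 plus torsion [2], so Ȟ^2 ≅ Z/2


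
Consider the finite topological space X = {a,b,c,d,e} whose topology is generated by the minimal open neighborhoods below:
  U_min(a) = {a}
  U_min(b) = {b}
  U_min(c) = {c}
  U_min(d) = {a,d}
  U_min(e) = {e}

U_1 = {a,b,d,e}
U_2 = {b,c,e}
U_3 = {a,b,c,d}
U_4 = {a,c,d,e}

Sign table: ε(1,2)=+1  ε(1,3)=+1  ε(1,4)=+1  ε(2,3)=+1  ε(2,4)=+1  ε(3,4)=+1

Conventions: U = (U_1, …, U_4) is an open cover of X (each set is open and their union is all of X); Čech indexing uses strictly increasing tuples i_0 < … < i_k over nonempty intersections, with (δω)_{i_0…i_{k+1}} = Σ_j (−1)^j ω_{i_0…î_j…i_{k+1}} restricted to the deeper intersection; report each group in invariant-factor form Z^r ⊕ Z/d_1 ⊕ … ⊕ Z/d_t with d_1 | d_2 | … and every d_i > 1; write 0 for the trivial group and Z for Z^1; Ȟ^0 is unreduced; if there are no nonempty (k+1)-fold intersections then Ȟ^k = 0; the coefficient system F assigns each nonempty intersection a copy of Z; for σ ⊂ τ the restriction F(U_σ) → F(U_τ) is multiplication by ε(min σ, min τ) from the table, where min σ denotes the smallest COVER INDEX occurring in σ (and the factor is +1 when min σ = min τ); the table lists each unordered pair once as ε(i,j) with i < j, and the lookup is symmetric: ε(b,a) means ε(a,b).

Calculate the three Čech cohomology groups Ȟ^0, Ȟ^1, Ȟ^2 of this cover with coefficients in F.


Ȟ^0 ≅ Z, Ȟ^1 ≅ 0, Ȟ^2 ≅ Z

intersection data:
  U12={b,e} U13={a,b,d} U14={a,d,e} U23={b,c} U24={c,e} U34={a,c,d}
  U123={b} U124={e} U134={a,d} U234={c}
C dims 4,6,4; δ0: rk 3, SNF 1^3; δ1: rk 3, SNF 1^3
Ȟ^0 = (4 − 3) − 0 = 1, so Ȟ^0 ≅ Z
Ȟ^1 = (6 − 3) − 3 = 0, so Ȟ^1 ≅ 0
Ȟ^2 = (4 − 0) − 3 = 1, so Ȟ^2 ≅ Z


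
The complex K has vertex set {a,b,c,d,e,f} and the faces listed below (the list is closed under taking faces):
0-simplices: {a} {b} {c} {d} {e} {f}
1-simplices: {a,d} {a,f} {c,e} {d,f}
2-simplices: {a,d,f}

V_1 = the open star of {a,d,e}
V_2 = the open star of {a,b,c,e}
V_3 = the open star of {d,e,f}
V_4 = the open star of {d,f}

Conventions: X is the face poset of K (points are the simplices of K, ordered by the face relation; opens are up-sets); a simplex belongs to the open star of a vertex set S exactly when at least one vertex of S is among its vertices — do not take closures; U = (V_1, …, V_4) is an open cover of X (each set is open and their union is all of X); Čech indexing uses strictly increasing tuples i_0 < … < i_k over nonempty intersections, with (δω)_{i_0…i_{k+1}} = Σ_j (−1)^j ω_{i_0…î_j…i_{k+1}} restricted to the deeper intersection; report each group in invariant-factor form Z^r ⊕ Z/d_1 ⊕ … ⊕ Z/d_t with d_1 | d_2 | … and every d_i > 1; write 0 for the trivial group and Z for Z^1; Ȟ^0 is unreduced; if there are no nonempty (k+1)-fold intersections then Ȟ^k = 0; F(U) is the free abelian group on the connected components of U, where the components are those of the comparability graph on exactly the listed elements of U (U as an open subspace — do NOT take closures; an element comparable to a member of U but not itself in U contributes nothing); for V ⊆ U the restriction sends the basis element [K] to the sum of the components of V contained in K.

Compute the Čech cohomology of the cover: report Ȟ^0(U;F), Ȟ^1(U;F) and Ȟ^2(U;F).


Ȟ^0 = Z^3,  Ȟ^1 = 0,  Ȟ^2 = 0

cover nerve:
  V1={{a},{d},{e},{a,d},{a,f},{c,e},{d,f},{a,d,f}} V2={{a},{b},{c},{e},{a,d},{a,f},{c,e},{a,d,f}} V3={{d},{e},{f},{a,d},{a,f},{c,e},{d,f},{a,d,f}} V4={{d},{f},{a,d},{a,f},{d,f},{a,d,f}}
  V12={{a},{e},{a,d},{a,f},{c,e},{a,d,f}} V13={{d},{e},{a,d},{a,f},{c,e},{d,f},{a,d,f}} V14={{d},{a,d},{a,f},{d,f},{a,d,f}} V23={{e},{a,d},{a,f},{c,e},{a,d,f}} V24={{a,d},{a,f},{a,d,f}} V34={{d},{f},{a,d},{a,f},{d,f},{a,d,f}}
  V123={{e},{a,d},{a,f},{c,e},{a,d,f}} V124={{a,d},{a,f},{a,d,f}} V134={{d},{a,d},{a,f},{d,f},{a,d,f}} V234={{a,d},{a,f},{a,d,f}}
  V1234={{a,d},{a,f},{a,d,f}}
components per intersection:
  V1: {{a},{d},{a,d},{a,f},{d,f},{a,d,f}} {{e},{c,e}}
  V2: {{a},{a,d},{a,f},{a,d,f}} {{b}} {{c},{e},{c,e}}
  V3: {{d},{f},{a,d},{a,f},{d,f},{a,d,f}} {{e},{c,e}}
  V4: {{d},{f},{a,d},{a,f},{d,f},{a,d,f}}
  V12: {{a},{a,d},{a,f},{a,d,f}} {{e},{c,e}}
  V13: {{d},{a,d},{a,f},{d,f},{a,d,f}} {{e},{c,e}}
  V14: {{d},{a,d},{a,f},{d,f},{a,d,f}}
  V23: {{e},{c,e}} {{a,d},{a,f},{a,d,f}}
  V24: {{a,d},{a,f},{a,d,f}}
  V34: {{d},{f},{a,d},{a,f},{d,f},{a,d,f}}
  V123: {{e},{c,e}} {{a,d},{a,f},{a,d,f}}
  V124: {{a,d},{a,f},{a,d,f}}
  V134: {{d},{a,d},{a,f},{d,f},{a,d,f}}
  V234: {{a,d},{a,f},{a,d,f}}
  V1234: {{a,d},{a,f},{a,d,f}}
C dims 8,9,5,1; δ0: rk 5, SNF 1^5; δ1: rk 4, SNF 1^4; δ2: rk 1, SNF 1^1
Ȟ^0: (8−5)−0=3 ⇒ Z^3
Ȟ^1: (9−4)−5=0 ⇒ 0
Ȟ^2: (5−1)−4=0 ⇒ 0
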